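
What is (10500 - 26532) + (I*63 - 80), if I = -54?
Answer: -19514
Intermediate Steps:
(10500 - 26532) + (I*63 - 80) = (10500 - 26532) + (-54*63 - 80) = -16032 + (-3402 - 80) = -16032 - 3482 = -19514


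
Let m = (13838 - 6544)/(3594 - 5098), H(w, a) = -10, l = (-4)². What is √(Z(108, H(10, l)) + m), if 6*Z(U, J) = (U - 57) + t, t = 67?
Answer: √4713207/564 ≈ 3.8493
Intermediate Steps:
l = 16
m = -3647/752 (m = 7294/(-1504) = 7294*(-1/1504) = -3647/752 ≈ -4.8497)
Z(U, J) = 5/3 + U/6 (Z(U, J) = ((U - 57) + 67)/6 = ((-57 + U) + 67)/6 = (10 + U)/6 = 5/3 + U/6)
√(Z(108, H(10, l)) + m) = √((5/3 + (⅙)*108) - 3647/752) = √((5/3 + 18) - 3647/752) = √(59/3 - 3647/752) = √(33427/2256) = √4713207/564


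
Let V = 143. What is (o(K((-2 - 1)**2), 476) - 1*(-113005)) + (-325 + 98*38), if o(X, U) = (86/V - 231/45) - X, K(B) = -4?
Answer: 249685439/2145 ≈ 1.1640e+5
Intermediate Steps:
o(X, U) = -9721/2145 - X (o(X, U) = (86/143 - 231/45) - X = (86*(1/143) - 231*1/45) - X = (86/143 - 77/15) - X = -9721/2145 - X)
(o(K((-2 - 1)**2), 476) - 1*(-113005)) + (-325 + 98*38) = ((-9721/2145 - 1*(-4)) - 1*(-113005)) + (-325 + 98*38) = ((-9721/2145 + 4) + 113005) + (-325 + 3724) = (-1141/2145 + 113005) + 3399 = 242394584/2145 + 3399 = 249685439/2145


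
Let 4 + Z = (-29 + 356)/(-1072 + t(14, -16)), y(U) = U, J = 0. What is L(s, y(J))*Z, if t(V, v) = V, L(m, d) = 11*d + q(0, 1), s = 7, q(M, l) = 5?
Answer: -22795/1058 ≈ -21.545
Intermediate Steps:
L(m, d) = 5 + 11*d (L(m, d) = 11*d + 5 = 5 + 11*d)
Z = -4559/1058 (Z = -4 + (-29 + 356)/(-1072 + 14) = -4 + 327/(-1058) = -4 + 327*(-1/1058) = -4 - 327/1058 = -4559/1058 ≈ -4.3091)
L(s, y(J))*Z = (5 + 11*0)*(-4559/1058) = (5 + 0)*(-4559/1058) = 5*(-4559/1058) = -22795/1058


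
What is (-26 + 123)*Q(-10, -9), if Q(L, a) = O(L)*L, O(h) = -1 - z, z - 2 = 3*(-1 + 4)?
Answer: 11640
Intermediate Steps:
z = 11 (z = 2 + 3*(-1 + 4) = 2 + 3*3 = 2 + 9 = 11)
O(h) = -12 (O(h) = -1 - 1*11 = -1 - 11 = -12)
Q(L, a) = -12*L
(-26 + 123)*Q(-10, -9) = (-26 + 123)*(-12*(-10)) = 97*120 = 11640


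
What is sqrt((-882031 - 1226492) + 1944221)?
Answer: I*sqrt(164302) ≈ 405.34*I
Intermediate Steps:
sqrt((-882031 - 1226492) + 1944221) = sqrt(-2108523 + 1944221) = sqrt(-164302) = I*sqrt(164302)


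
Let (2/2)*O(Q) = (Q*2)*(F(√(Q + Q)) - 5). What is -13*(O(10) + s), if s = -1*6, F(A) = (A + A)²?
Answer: -19422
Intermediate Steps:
F(A) = 4*A² (F(A) = (2*A)² = 4*A²)
s = -6
O(Q) = 2*Q*(-5 + 8*Q) (O(Q) = (Q*2)*(4*(√(Q + Q))² - 5) = (2*Q)*(4*(√(2*Q))² - 5) = (2*Q)*(4*(√2*√Q)² - 5) = (2*Q)*(4*(2*Q) - 5) = (2*Q)*(8*Q - 5) = (2*Q)*(-5 + 8*Q) = 2*Q*(-5 + 8*Q))
-13*(O(10) + s) = -13*(2*10*(-5 + 8*10) - 6) = -13*(2*10*(-5 + 80) - 6) = -13*(2*10*75 - 6) = -13*(1500 - 6) = -13*1494 = -19422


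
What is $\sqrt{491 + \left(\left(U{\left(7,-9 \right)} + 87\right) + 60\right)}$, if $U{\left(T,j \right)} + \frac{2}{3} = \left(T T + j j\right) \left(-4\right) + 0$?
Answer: $\frac{4 \sqrt{66}}{3} \approx 10.832$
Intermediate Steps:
$U{\left(T,j \right)} = - \frac{2}{3} - 4 T^{2} - 4 j^{2}$ ($U{\left(T,j \right)} = - \frac{2}{3} + \left(\left(T T + j j\right) \left(-4\right) + 0\right) = - \frac{2}{3} + \left(\left(T^{2} + j^{2}\right) \left(-4\right) + 0\right) = - \frac{2}{3} + \left(\left(- 4 T^{2} - 4 j^{2}\right) + 0\right) = - \frac{2}{3} - \left(4 T^{2} + 4 j^{2}\right) = - \frac{2}{3} - 4 T^{2} - 4 j^{2}$)
$\sqrt{491 + \left(\left(U{\left(7,-9 \right)} + 87\right) + 60\right)} = \sqrt{491 + \left(\left(\left(- \frac{2}{3} - 4 \cdot 7^{2} - 4 \left(-9\right)^{2}\right) + 87\right) + 60\right)} = \sqrt{491 + \left(\left(\left(- \frac{2}{3} - 196 - 324\right) + 87\right) + 60\right)} = \sqrt{491 + \left(\left(- \frac{1562}{3} + 87\right) + 60\right)} = \sqrt{491 + \left(- \frac{1301}{3} + 60\right)} = \sqrt{491 - \frac{1121}{3}} = \sqrt{\frac{352}{3}} = \frac{4 \sqrt{66}}{3}$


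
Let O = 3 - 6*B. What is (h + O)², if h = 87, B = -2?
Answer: 10404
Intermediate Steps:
O = 15 (O = 3 - 6*(-2) = 3 + 12 = 15)
(h + O)² = (87 + 15)² = 102² = 10404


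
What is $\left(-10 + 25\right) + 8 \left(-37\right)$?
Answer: $-281$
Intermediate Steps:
$\left(-10 + 25\right) + 8 \left(-37\right) = 15 - 296 = -281$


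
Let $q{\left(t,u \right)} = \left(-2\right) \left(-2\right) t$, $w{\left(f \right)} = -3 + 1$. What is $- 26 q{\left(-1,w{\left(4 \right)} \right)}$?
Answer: $104$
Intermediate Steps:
$w{\left(f \right)} = -2$
$q{\left(t,u \right)} = 4 t$
$- 26 q{\left(-1,w{\left(4 \right)} \right)} = - 26 \cdot 4 \left(-1\right) = \left(-26\right) \left(-4\right) = 104$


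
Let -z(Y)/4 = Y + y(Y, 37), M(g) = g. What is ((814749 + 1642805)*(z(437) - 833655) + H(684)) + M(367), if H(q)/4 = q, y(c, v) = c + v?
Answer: -2057707503543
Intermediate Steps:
z(Y) = -148 - 8*Y (z(Y) = -4*(Y + (Y + 37)) = -4*(Y + (37 + Y)) = -4*(37 + 2*Y) = -148 - 8*Y)
H(q) = 4*q
((814749 + 1642805)*(z(437) - 833655) + H(684)) + M(367) = ((814749 + 1642805)*((-148 - 8*437) - 833655) + 4*684) + 367 = (2457554*((-148 - 3496) - 833655) + 2736) + 367 = (2457554*(-3644 - 833655) + 2736) + 367 = (2457554*(-837299) + 2736) + 367 = (-2057707506646 + 2736) + 367 = -2057707503910 + 367 = -2057707503543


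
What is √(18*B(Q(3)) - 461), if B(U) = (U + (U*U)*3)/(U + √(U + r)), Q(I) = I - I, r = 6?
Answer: I*√461 ≈ 21.471*I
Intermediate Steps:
Q(I) = 0
B(U) = (U + 3*U²)/(U + √(6 + U)) (B(U) = (U + (U*U)*3)/(U + √(U + 6)) = (U + U²*3)/(U + √(6 + U)) = (U + 3*U²)/(U + √(6 + U)))
√(18*B(Q(3)) - 461) = √(18*(0*(1 + 3*0)/(0 + √(6 + 0))) - 461) = √(18*(0*(1 + 0)/(0 + √6)) - 461) = √(18*(0*1/√6) - 461) = √(18*(0*(√6/6)*1) - 461) = √(18*0 - 461) = √(0 - 461) = √(-461) = I*√461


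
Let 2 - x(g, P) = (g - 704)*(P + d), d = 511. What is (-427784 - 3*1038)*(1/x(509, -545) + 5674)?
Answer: -8102448929679/3314 ≈ -2.4449e+9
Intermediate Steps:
x(g, P) = 2 - (-704 + g)*(511 + P) (x(g, P) = 2 - (g - 704)*(P + 511) = 2 - (-704 + g)*(511 + P))
(-427784 - 3*1038)*(1/x(509, -545) + 5674) = (-427784 - 3*1038)*(1/(359746 - 511*509 + 704*(-545) - 1*(-545)*509) + 5674) = (-427784 - 3114)*(1/(359746 - 260099 - 383680 + 277405) + 5674) = -430898*(1/(-6628) + 5674) = -430898*(-1/6628 + 5674) = -430898*37607271/6628 = -8102448929679/3314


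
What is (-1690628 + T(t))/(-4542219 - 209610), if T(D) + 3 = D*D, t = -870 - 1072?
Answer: -2080733/4751829 ≈ -0.43788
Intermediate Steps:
t = -1942
T(D) = -3 + D² (T(D) = -3 + D*D = -3 + D²)
(-1690628 + T(t))/(-4542219 - 209610) = (-1690628 + (-3 + (-1942)²))/(-4542219 - 209610) = (-1690628 + (-3 + 3771364))/(-4751829) = (-1690628 + 3771361)*(-1/4751829) = 2080733*(-1/4751829) = -2080733/4751829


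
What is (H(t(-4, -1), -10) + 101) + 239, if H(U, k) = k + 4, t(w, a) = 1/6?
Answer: 334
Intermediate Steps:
t(w, a) = 1/6
H(U, k) = 4 + k
(H(t(-4, -1), -10) + 101) + 239 = ((4 - 10) + 101) + 239 = (-6 + 101) + 239 = 95 + 239 = 334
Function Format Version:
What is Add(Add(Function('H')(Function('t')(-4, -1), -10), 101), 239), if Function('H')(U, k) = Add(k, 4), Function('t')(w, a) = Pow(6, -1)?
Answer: 334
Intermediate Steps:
Function('t')(w, a) = Rational(1, 6)
Function('H')(U, k) = Add(4, k)
Add(Add(Function('H')(Function('t')(-4, -1), -10), 101), 239) = Add(Add(Add(4, -10), 101), 239) = Add(Add(-6, 101), 239) = Add(95, 239) = 334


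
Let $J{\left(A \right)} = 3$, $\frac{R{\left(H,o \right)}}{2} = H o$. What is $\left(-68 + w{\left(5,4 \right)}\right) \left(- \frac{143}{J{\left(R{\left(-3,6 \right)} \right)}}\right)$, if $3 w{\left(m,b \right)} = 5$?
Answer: $\frac{28457}{9} \approx 3161.9$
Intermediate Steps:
$w{\left(m,b \right)} = \frac{5}{3}$ ($w{\left(m,b \right)} = \frac{1}{3} \cdot 5 = \frac{5}{3}$)
$R{\left(H,o \right)} = 2 H o$
$\left(-68 + w{\left(5,4 \right)}\right) \left(- \frac{143}{J{\left(R{\left(-3,6 \right)} \right)}}\right) = \left(-68 + \frac{5}{3}\right) \left(- \frac{143}{3}\right) = - \frac{199 \left(\left(-143\right) \frac{1}{3}\right)}{3} = \left(- \frac{199}{3}\right) \left(- \frac{143}{3}\right) = \frac{28457}{9}$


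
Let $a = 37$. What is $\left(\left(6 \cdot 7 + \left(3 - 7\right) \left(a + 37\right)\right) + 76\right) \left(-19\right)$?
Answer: $3382$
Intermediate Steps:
$\left(\left(6 \cdot 7 + \left(3 - 7\right) \left(a + 37\right)\right) + 76\right) \left(-19\right) = \left(\left(6 \cdot 7 + \left(3 - 7\right) \left(37 + 37\right)\right) + 76\right) \left(-19\right) = \left(\left(42 - 296\right) + 76\right) \left(-19\right) = \left(-254 + 76\right) \left(-19\right) = \left(-178\right) \left(-19\right) = 3382$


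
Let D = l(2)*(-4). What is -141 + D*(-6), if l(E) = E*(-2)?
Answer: -237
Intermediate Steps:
l(E) = -2*E
D = 16 (D = -2*2*(-4) = -4*(-4) = 16)
-141 + D*(-6) = -141 + 16*(-6) = -141 - 96 = -237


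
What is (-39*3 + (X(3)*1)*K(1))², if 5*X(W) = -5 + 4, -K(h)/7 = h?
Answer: 334084/25 ≈ 13363.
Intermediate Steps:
K(h) = -7*h
X(W) = -⅕ (X(W) = (-5 + 4)/5 = (⅕)*(-1) = -⅕)
(-39*3 + (X(3)*1)*K(1))² = (-39*3 + (-⅕*1)*(-7*1))² = (-117 - ⅕*(-7))² = (-117 + 7/5)² = (-578/5)² = 334084/25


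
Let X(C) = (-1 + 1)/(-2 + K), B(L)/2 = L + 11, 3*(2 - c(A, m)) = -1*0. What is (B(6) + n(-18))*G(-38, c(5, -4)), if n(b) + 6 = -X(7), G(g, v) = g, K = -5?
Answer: -1064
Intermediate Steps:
c(A, m) = 2 (c(A, m) = 2 - (-1)*0/3 = 2 - 1/3*0 = 2 + 0 = 2)
B(L) = 22 + 2*L (B(L) = 2*(L + 11) = 2*(11 + L) = 22 + 2*L)
X(C) = 0 (X(C) = (-1 + 1)/(-2 - 5) = 0/(-7) = 0*(-1/7) = 0)
n(b) = -6 (n(b) = -6 - 1*0 = -6 + 0 = -6)
(B(6) + n(-18))*G(-38, c(5, -4)) = ((22 + 2*6) - 6)*(-38) = ((22 + 12) - 6)*(-38) = (34 - 6)*(-38) = 28*(-38) = -1064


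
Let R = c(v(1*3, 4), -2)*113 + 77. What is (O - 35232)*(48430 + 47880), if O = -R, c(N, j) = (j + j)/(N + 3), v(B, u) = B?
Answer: -10180063310/3 ≈ -3.3934e+9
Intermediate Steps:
c(N, j) = 2*j/(3 + N) (c(N, j) = (2*j)/(3 + N) = 2*j/(3 + N))
R = 5/3 (R = (2*(-2)/(3 + 1*3))*113 + 77 = (2*(-2)/(3 + 3))*113 + 77 = (2*(-2)/6)*113 + 77 = (2*(-2)*(1/6))*113 + 77 = -2/3*113 + 77 = -226/3 + 77 = 5/3 ≈ 1.6667)
O = -5/3 (O = -1*5/3 = -5/3 ≈ -1.6667)
(O - 35232)*(48430 + 47880) = (-5/3 - 35232)*(48430 + 47880) = -105701/3*96310 = -10180063310/3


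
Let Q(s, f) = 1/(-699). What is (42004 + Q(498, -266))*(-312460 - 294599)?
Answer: -5941244950635/233 ≈ -2.5499e+10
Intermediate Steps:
Q(s, f) = -1/699
(42004 + Q(498, -266))*(-312460 - 294599) = (42004 - 1/699)*(-312460 - 294599) = (29360795/699)*(-607059) = -5941244950635/233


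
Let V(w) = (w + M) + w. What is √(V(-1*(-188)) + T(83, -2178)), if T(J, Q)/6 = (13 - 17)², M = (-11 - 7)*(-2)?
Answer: 2*√127 ≈ 22.539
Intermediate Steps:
M = 36 (M = -18*(-2) = 36)
T(J, Q) = 96 (T(J, Q) = 6*(13 - 17)² = 6*(-4)² = 6*16 = 96)
V(w) = 36 + 2*w (V(w) = (w + 36) + w = (36 + w) + w = 36 + 2*w)
√(V(-1*(-188)) + T(83, -2178)) = √((36 + 2*(-1*(-188))) + 96) = √((36 + 2*188) + 96) = √((36 + 376) + 96) = √(412 + 96) = √508 = 2*√127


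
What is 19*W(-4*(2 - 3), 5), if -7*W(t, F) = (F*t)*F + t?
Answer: -1976/7 ≈ -282.29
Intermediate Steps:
W(t, F) = -t/7 - t*F²/7 (W(t, F) = -((F*t)*F + t)/7 = -(t*F² + t)/7 = -(t + t*F²)/7 = -t/7 - t*F²/7)
19*W(-4*(2 - 3), 5) = 19*(-(-4*(2 - 3))*(1 + 5²)/7) = 19*(-(-4*(-1))*(1 + 25)/7) = 19*(-⅐*4*26) = 19*(-104/7) = -1976/7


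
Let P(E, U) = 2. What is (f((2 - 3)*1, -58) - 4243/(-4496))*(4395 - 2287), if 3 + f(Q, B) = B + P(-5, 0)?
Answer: -137558067/1124 ≈ -1.2238e+5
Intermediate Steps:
f(Q, B) = -1 + B (f(Q, B) = -3 + (B + 2) = -3 + (2 + B) = -1 + B)
(f((2 - 3)*1, -58) - 4243/(-4496))*(4395 - 2287) = ((-1 - 58) - 4243/(-4496))*(4395 - 2287) = (-59 - 4243*(-1/4496))*2108 = (-59 + 4243/4496)*2108 = -261021/4496*2108 = -137558067/1124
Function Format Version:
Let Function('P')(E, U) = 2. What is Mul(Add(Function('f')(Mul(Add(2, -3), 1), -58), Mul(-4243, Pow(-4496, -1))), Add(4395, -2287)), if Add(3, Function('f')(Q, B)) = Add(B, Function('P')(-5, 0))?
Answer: Rational(-137558067, 1124) ≈ -1.2238e+5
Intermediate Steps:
Function('f')(Q, B) = Add(-1, B) (Function('f')(Q, B) = Add(-3, Add(B, 2)) = Add(-3, Add(2, B)) = Add(-1, B))
Mul(Add(Function('f')(Mul(Add(2, -3), 1), -58), Mul(-4243, Pow(-4496, -1))), Add(4395, -2287)) = Mul(Add(Add(-1, -58), Mul(-4243, Pow(-4496, -1))), Add(4395, -2287)) = Mul(Add(-59, Mul(-4243, Rational(-1, 4496))), 2108) = Mul(Add(-59, Rational(4243, 4496)), 2108) = Mul(Rational(-261021, 4496), 2108) = Rational(-137558067, 1124)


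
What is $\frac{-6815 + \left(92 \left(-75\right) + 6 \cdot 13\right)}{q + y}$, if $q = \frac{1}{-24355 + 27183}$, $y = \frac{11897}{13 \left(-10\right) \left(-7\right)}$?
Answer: $- \frac{2389660}{2291} \approx -1043.1$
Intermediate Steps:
$y = \frac{11897}{910}$ ($y = \frac{11897}{\left(-130\right) \left(-7\right)} = \frac{11897}{910} \approx 13.074$)
$q = \frac{1}{2828} \approx 0.00035361$
$\frac{-6815 + \left(92 \left(-75\right) + 6 \cdot 13\right)}{q + y} = \frac{-6815 + \left(92 \left(-75\right) + 6 \cdot 13\right)}{\frac{1}{2828} + \frac{11897}{910}} = \frac{-6815 + \left(-6900 + 78\right)}{\frac{2403259}{183820}} = \left(-6815 - 6822\right) \frac{183820}{2403259} = \left(-13637\right) \frac{183820}{2403259} = - \frac{2389660}{2291}$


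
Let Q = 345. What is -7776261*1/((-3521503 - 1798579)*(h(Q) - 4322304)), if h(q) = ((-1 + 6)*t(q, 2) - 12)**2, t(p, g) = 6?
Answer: -864029/2554809778040 ≈ -3.3820e-7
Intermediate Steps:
h(q) = 324 (h(q) = ((-1 + 6)*6 - 12)**2 = (5*6 - 12)**2 = (30 - 12)**2 = 18**2 = 324)
-7776261*1/((-3521503 - 1798579)*(h(Q) - 4322304)) = -7776261*1/((-3521503 - 1798579)*(324 - 4322304)) = -7776261/((-5320082*(-4321980))) = -7776261/22993288002360 = -7776261*1/22993288002360 = -864029/2554809778040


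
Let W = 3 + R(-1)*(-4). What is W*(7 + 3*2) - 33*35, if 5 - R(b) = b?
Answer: -1428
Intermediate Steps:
R(b) = 5 - b
W = -21 (W = 3 + (5 - 1*(-1))*(-4) = 3 + (5 + 1)*(-4) = 3 + 6*(-4) = 3 - 24 = -21)
W*(7 + 3*2) - 33*35 = -21*(7 + 3*2) - 33*35 = -21*(7 + 6) - 1155 = -21*13 - 1155 = -273 - 1155 = -1428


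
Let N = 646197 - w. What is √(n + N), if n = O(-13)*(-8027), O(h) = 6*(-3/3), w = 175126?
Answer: √519233 ≈ 720.58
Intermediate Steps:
O(h) = -6 (O(h) = 6*(-3*⅓) = 6*(-1) = -6)
N = 471071 (N = 646197 - 1*175126 = 646197 - 175126 = 471071)
n = 48162 (n = -6*(-8027) = 48162)
√(n + N) = √(48162 + 471071) = √519233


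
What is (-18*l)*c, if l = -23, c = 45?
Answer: 18630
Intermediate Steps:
(-18*l)*c = -18*(-23)*45 = 414*45 = 18630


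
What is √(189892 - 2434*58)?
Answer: 4*√3045 ≈ 220.73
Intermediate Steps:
√(189892 - 2434*58) = √(189892 - 141172) = √48720 = 4*√3045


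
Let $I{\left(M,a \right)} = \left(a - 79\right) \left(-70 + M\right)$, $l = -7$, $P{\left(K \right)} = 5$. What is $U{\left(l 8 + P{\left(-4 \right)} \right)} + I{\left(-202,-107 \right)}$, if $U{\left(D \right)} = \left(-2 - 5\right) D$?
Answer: $50949$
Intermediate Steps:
$I{\left(M,a \right)} = \left(-79 + a\right) \left(-70 + M\right)$
$U{\left(D \right)} = - 7 D$
$U{\left(l 8 + P{\left(-4 \right)} \right)} + I{\left(-202,-107 \right)} = - 7 \left(\left(-7\right) 8 + 5\right) - -50592 = - 7 \left(-56 + 5\right) + \left(5530 + 15958 + 7490 + 21614\right) = \left(-7\right) \left(-51\right) + 50592 = 357 + 50592 = 50949$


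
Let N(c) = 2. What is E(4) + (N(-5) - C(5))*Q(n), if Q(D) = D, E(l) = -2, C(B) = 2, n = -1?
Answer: -2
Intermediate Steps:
E(4) + (N(-5) - C(5))*Q(n) = -2 + (2 - 1*2)*(-1) = -2 + (2 - 2)*(-1) = -2 + 0*(-1) = -2 + 0 = -2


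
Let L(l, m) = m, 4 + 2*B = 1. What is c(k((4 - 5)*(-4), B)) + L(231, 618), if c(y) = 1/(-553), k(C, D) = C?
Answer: 341753/553 ≈ 618.00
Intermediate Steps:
B = -3/2 (B = -2 + (½)*1 = -2 + ½ = -3/2 ≈ -1.5000)
c(y) = -1/553
c(k((4 - 5)*(-4), B)) + L(231, 618) = -1/553 + 618 = 341753/553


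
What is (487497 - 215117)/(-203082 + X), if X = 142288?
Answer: -136190/30397 ≈ -4.4804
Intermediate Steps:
(487497 - 215117)/(-203082 + X) = (487497 - 215117)/(-203082 + 142288) = 272380/(-60794) = 272380*(-1/60794) = -136190/30397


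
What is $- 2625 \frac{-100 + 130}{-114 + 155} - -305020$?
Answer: $\frac{12427070}{41} \approx 3.031 \cdot 10^{5}$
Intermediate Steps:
$- 2625 \frac{-100 + 130}{-114 + 155} - -305020 = - 2625 \cdot \frac{30}{41} + 305020 = - 2625 \cdot 30 \cdot \frac{1}{41} + 305020 = \left(-2625\right) \frac{30}{41} + 305020 = - \frac{78750}{41} + 305020 = \frac{12427070}{41}$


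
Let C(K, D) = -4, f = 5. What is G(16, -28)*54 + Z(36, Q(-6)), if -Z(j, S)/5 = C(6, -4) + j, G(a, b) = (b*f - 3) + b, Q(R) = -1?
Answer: -9394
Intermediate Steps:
G(a, b) = -3 + 6*b (G(a, b) = (b*5 - 3) + b = (5*b - 3) + b = (-3 + 5*b) + b = -3 + 6*b)
Z(j, S) = 20 - 5*j (Z(j, S) = -5*(-4 + j) = 20 - 5*j)
G(16, -28)*54 + Z(36, Q(-6)) = (-3 + 6*(-28))*54 + (20 - 5*36) = (-3 - 168)*54 + (20 - 180) = -171*54 - 160 = -9234 - 160 = -9394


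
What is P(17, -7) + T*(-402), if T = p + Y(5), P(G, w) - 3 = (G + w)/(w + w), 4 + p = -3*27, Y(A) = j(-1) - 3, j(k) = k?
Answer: 250462/7 ≈ 35780.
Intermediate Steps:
Y(A) = -4 (Y(A) = -1 - 3 = -4)
p = -85 (p = -4 - 3*27 = -4 - 81 = -85)
P(G, w) = 3 + (G + w)/(2*w) (P(G, w) = 3 + (G + w)/(w + w) = 3 + (G + w)/((2*w)) = 3 + (G + w)*(1/(2*w)) = 3 + (G + w)/(2*w))
T = -89 (T = -85 - 4 = -89)
P(17, -7) + T*(-402) = (½)*(17 + 7*(-7))/(-7) - 89*(-402) = (½)*(-⅐)*(17 - 49) + 35778 = (½)*(-⅐)*(-32) + 35778 = 16/7 + 35778 = 250462/7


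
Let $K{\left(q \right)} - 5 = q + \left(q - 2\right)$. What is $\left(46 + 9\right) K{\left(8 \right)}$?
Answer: $1045$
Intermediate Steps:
$K{\left(q \right)} = 3 + 2 q$ ($K{\left(q \right)} = 5 + \left(q + \left(q - 2\right)\right) = 5 + \left(q + \left(-2 + q\right)\right) = 5 + \left(-2 + 2 q\right) = 3 + 2 q$)
$\left(46 + 9\right) K{\left(8 \right)} = \left(46 + 9\right) \left(3 + 2 \cdot 8\right) = 55 \left(3 + 16\right) = 55 \cdot 19 = 1045$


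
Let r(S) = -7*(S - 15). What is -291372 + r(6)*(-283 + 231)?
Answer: -294648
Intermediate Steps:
r(S) = 105 - 7*S (r(S) = -7*(-15 + S) = 105 - 7*S)
-291372 + r(6)*(-283 + 231) = -291372 + (105 - 7*6)*(-283 + 231) = -291372 + (105 - 42)*(-52) = -291372 + 63*(-52) = -291372 - 3276 = -294648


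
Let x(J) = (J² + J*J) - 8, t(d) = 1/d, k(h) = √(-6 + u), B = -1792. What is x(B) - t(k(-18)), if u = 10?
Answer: 12845039/2 ≈ 6.4225e+6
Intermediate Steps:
k(h) = 2 (k(h) = √(-6 + 10) = √4 = 2)
x(J) = -8 + 2*J² (x(J) = (J² + J²) - 8 = 2*J² - 8 = -8 + 2*J²)
x(B) - t(k(-18)) = (-8 + 2*(-1792)²) - 1/2 = (-8 + 2*3211264) - 1*½ = (-8 + 6422528) - ½ = 6422520 - ½ = 12845039/2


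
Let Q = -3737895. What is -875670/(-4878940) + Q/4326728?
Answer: -103201282311/150784616488 ≈ -0.68443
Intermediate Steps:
-875670/(-4878940) + Q/4326728 = -875670/(-4878940) - 3737895/4326728 = -875670*(-1/4878940) - 3737895*1/4326728 = 87567/487894 - 533985/618104 = -103201282311/150784616488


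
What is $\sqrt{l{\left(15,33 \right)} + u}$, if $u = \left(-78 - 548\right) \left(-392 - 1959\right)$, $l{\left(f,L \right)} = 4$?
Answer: $\sqrt{1471730} \approx 1213.1$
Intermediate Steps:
$u = 1471726$ ($u = \left(-626\right) \left(-2351\right) = 1471726$)
$\sqrt{l{\left(15,33 \right)} + u} = \sqrt{4 + 1471726} = \sqrt{1471730}$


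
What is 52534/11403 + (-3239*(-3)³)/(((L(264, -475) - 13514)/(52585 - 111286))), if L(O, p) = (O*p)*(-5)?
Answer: -58505967366335/6995580858 ≈ -8363.3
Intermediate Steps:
L(O, p) = -5*O*p
52534/11403 + (-3239*(-3)³)/(((L(264, -475) - 13514)/(52585 - 111286))) = 52534/11403 + (-3239*(-3)³)/(((-5*264*(-475) - 13514)/(52585 - 111286))) = 52534*(1/11403) + (-3239*(-27))/(((627000 - 13514)/(-58701))) = 52534/11403 + 87453/((613486*(-1/58701))) = 52534/11403 + 87453/(-613486/58701) = 52534/11403 + 87453*(-58701/613486) = 52534/11403 - 5133578553/613486 = -58505967366335/6995580858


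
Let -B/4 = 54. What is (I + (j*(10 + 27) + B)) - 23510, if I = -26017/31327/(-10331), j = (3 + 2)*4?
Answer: -7439171475665/323639237 ≈ -22986.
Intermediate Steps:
B = -216 (B = -4*54 = -216)
j = 20 (j = 5*4 = 20)
I = 26017/323639237 (I = -26017*1/31327*(-1/10331) = -26017/31327*(-1/10331) = 26017/323639237 ≈ 8.0389e-5)
(I + (j*(10 + 27) + B)) - 23510 = (26017/323639237 + (20*(10 + 27) - 216)) - 23510 = (26017/323639237 + (20*37 - 216)) - 23510 = (26017/323639237 + (740 - 216)) - 23510 = (26017/323639237 + 524) - 23510 = 169586986205/323639237 - 23510 = -7439171475665/323639237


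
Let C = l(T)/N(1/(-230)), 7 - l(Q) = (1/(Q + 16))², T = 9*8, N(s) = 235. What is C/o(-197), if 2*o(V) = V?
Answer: -54207/179254240 ≈ -0.00030240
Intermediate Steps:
o(V) = V/2
T = 72
l(Q) = 7 - 1/(16 + Q)² (l(Q) = 7 - (1/(Q + 16))² = 7 - (1/(16 + Q))² = 7 - 1/(16 + Q)²)
C = 54207/1819840 (C = (7 - 1/(16 + 72)²)/235 = (7 - 1/88²)*(1/235) = (7 - 1*1/7744)*(1/235) = (7 - 1/7744)*(1/235) = (54207/7744)*(1/235) = 54207/1819840 ≈ 0.029787)
C/o(-197) = 54207/(1819840*(((½)*(-197)))) = 54207/(1819840*(-197/2)) = (54207/1819840)*(-2/197) = -54207/179254240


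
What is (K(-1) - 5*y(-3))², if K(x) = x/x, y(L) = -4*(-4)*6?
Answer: 229441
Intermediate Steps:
y(L) = 96 (y(L) = 16*6 = 96)
K(x) = 1
(K(-1) - 5*y(-3))² = (1 - 5*96)² = (1 - 480)² = (-479)² = 229441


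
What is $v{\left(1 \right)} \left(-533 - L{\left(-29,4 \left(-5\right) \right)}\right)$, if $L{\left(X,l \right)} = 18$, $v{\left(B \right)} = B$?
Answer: $-551$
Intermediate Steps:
$v{\left(1 \right)} \left(-533 - L{\left(-29,4 \left(-5\right) \right)}\right) = 1 \left(-533 - 18\right) = 1 \left(-551\right) = -551$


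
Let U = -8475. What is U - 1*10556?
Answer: -19031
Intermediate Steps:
U - 1*10556 = -8475 - 1*10556 = -8475 - 10556 = -19031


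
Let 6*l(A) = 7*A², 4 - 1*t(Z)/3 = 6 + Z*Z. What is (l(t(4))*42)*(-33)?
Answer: -4715172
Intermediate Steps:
t(Z) = -6 - 3*Z² (t(Z) = 12 - 3*(6 + Z*Z) = 12 - 3*(6 + Z²) = 12 + (-18 - 3*Z²) = -6 - 3*Z²)
l(A) = 7*A²/6 (l(A) = (7*A²)/6 = 7*A²/6)
(l(t(4))*42)*(-33) = ((7*(-6 - 3*4²)²/6)*42)*(-33) = ((7*(-6 - 3*16)²/6)*42)*(-33) = ((7*(-6 - 48)²/6)*42)*(-33) = (((7/6)*(-54)²)*42)*(-33) = (((7/6)*2916)*42)*(-33) = (3402*42)*(-33) = 142884*(-33) = -4715172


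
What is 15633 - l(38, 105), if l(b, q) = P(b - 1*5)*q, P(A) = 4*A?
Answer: 1773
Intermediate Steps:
l(b, q) = q*(-20 + 4*b) (l(b, q) = (4*(b - 1*5))*q = (4*(b - 5))*q = (4*(-5 + b))*q = (-20 + 4*b)*q = q*(-20 + 4*b))
15633 - l(38, 105) = 15633 - 4*105*(-5 + 38) = 15633 - 4*105*33 = 15633 - 1*13860 = 15633 - 13860 = 1773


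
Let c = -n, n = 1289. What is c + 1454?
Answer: 165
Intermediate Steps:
c = -1289 (c = -1*1289 = -1289)
c + 1454 = -1289 + 1454 = 165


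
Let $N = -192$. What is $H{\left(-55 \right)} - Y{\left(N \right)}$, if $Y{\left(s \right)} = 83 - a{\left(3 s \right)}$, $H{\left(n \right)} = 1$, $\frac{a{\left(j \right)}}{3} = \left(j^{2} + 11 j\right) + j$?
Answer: $974510$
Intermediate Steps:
$a{\left(j \right)} = 3 j^{2} + 36 j$ ($a{\left(j \right)} = 3 \left(\left(j^{2} + 11 j\right) + j\right) = 3 \left(j^{2} + 12 j\right) = 3 j^{2} + 36 j$)
$Y{\left(s \right)} = 83 - 9 s \left(12 + 3 s\right)$ ($Y{\left(s \right)} = 83 - 3 \cdot 3 s \left(12 + 3 s\right) = 83 - 9 s \left(12 + 3 s\right)$)
$H{\left(-55 \right)} - Y{\left(N \right)} = 1 - \left(83 - - 5184 \left(4 - 192\right)\right) = 1 - \left(83 - \left(-5184\right) \left(-188\right)\right) = 1 - \left(83 - 974592\right) = 1 - -974509 = 1 + 974509 = 974510$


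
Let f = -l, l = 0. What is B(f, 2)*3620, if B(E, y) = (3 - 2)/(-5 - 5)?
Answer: -362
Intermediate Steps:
f = 0 (f = -1*0 = 0)
B(E, y) = -⅒ (B(E, y) = 1/(-10) = 1*(-⅒) = -⅒)
B(f, 2)*3620 = -⅒*3620 = -362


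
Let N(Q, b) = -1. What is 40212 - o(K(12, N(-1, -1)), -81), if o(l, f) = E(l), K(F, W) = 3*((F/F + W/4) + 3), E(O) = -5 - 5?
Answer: 40222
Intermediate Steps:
E(O) = -10
K(F, W) = 12 + 3*W/4 (K(F, W) = 3*((1 + W*(1/4)) + 3) = 3*((1 + W/4) + 3) = 3*(4 + W/4) = 12 + 3*W/4)
o(l, f) = -10
40212 - o(K(12, N(-1, -1)), -81) = 40212 - 1*(-10) = 40212 + 10 = 40222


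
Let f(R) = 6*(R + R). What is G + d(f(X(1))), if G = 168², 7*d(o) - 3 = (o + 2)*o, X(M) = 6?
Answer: 202899/7 ≈ 28986.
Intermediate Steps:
f(R) = 12*R (f(R) = 6*(2*R) = 12*R)
d(o) = 3/7 + o*(2 + o)/7 (d(o) = 3/7 + ((o + 2)*o)/7 = 3/7 + ((2 + o)*o)/7 = 3/7 + (o*(2 + o))/7 = 3/7 + o*(2 + o)/7)
G = 28224
G + d(f(X(1))) = 28224 + (3/7 + (12*6)²/7 + 2*(12*6)/7) = 28224 + (3/7 + (⅐)*72² + (2/7)*72) = 28224 + (3/7 + (⅐)*5184 + 144/7) = 28224 + (3/7 + 5184/7 + 144/7) = 28224 + 5331/7 = 202899/7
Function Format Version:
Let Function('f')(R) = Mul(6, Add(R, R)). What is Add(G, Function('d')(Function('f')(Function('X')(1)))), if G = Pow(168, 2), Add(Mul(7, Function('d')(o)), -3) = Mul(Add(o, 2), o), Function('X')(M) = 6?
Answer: Rational(202899, 7) ≈ 28986.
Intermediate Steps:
Function('f')(R) = Mul(12, R) (Function('f')(R) = Mul(6, Mul(2, R)) = Mul(12, R))
Function('d')(o) = Add(Rational(3, 7), Mul(Rational(1, 7), o, Add(2, o))) (Function('d')(o) = Add(Rational(3, 7), Mul(Rational(1, 7), Mul(Add(o, 2), o))) = Add(Rational(3, 7), Mul(Rational(1, 7), Mul(Add(2, o), o))) = Add(Rational(3, 7), Mul(Rational(1, 7), Mul(o, Add(2, o)))) = Add(Rational(3, 7), Mul(Rational(1, 7), o, Add(2, o))))
G = 28224
Add(G, Function('d')(Function('f')(Function('X')(1)))) = Add(28224, Add(Rational(3, 7), Mul(Rational(1, 7), Pow(Mul(12, 6), 2)), Mul(Rational(2, 7), Mul(12, 6)))) = Add(28224, Add(Rational(3, 7), Mul(Rational(1, 7), Pow(72, 2)), Mul(Rational(2, 7), 72))) = Add(28224, Add(Rational(3, 7), Mul(Rational(1, 7), 5184), Rational(144, 7))) = Add(28224, Add(Rational(3, 7), Rational(5184, 7), Rational(144, 7))) = Add(28224, Rational(5331, 7)) = Rational(202899, 7)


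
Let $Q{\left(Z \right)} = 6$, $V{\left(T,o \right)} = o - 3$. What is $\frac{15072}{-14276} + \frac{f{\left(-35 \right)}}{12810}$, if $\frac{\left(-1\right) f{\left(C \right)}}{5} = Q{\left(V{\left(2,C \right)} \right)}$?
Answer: $- \frac{1612505}{1523963} \approx -1.0581$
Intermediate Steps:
$V{\left(T,o \right)} = -3 + o$
$f{\left(C \right)} = -30$ ($f{\left(C \right)} = \left(-5\right) 6 = -30$)
$\frac{15072}{-14276} + \frac{f{\left(-35 \right)}}{12810} = \frac{15072}{-14276} - \frac{30}{12810} = 15072 \left(- \frac{1}{14276}\right) - \frac{1}{427} = - \frac{3768}{3569} - \frac{1}{427} = - \frac{1612505}{1523963}$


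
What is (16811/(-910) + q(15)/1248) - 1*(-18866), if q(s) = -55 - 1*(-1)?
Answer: 137209677/7280 ≈ 18847.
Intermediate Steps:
q(s) = -54 (q(s) = -55 + 1 = -54)
(16811/(-910) + q(15)/1248) - 1*(-18866) = (16811/(-910) - 54/1248) - 1*(-18866) = (16811*(-1/910) - 54*1/1248) + 18866 = (-16811/910 - 9/208) + 18866 = -134803/7280 + 18866 = 137209677/7280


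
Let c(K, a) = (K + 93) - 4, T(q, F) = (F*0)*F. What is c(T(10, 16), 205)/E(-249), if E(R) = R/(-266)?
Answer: 23674/249 ≈ 95.076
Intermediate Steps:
T(q, F) = 0 (T(q, F) = 0*F = 0)
E(R) = -R/266 (E(R) = R*(-1/266) = -R/266)
c(K, a) = 89 + K (c(K, a) = (93 + K) - 4 = 89 + K)
c(T(10, 16), 205)/E(-249) = (89 + 0)/((-1/266*(-249))) = 89/(249/266) = 89*(266/249) = 23674/249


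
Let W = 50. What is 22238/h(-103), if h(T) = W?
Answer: 11119/25 ≈ 444.76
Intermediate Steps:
h(T) = 50
22238/h(-103) = 22238/50 = 22238*(1/50) = 11119/25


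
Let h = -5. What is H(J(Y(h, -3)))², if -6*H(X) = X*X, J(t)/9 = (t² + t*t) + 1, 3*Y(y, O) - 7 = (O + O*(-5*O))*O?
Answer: 4327911547362149041/36 ≈ 1.2022e+17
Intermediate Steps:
Y(y, O) = 7/3 + O*(O - 5*O²)/3 (Y(y, O) = 7/3 + ((O + O*(-5*O))*O)/3 = 7/3 + ((O - 5*O²)*O)/3 = 7/3 + (O*(O - 5*O²))/3 = 7/3 + O*(O - 5*O²)/3)
J(t) = 9 + 18*t² (J(t) = 9*((t² + t*t) + 1) = 9*((t² + t²) + 1) = 9*(2*t² + 1) = 9*(1 + 2*t²) = 9 + 18*t²)
H(X) = -X²/6 (H(X) = -X*X/6 = -X²/6)
H(J(Y(h, -3)))² = (-(9 + 18*(7/3 - 5/3*(-3)³ + (⅓)*(-3)²)²)²/6)² = (-(9 + 18*(7/3 - 5/3*(-27) + (⅓)*9)²)²/6)² = (-(9 + 18*(7/3 + 45 + 3)²)²/6)² = (-(9 + 18*(151/3)²)²/6)² = (-(9 + 18*(22801/9))²/6)² = (-(9 + 45602)²/6)² = (-⅙*45611²)² = (-⅙*2080363321)² = (-2080363321/6)² = 4327911547362149041/36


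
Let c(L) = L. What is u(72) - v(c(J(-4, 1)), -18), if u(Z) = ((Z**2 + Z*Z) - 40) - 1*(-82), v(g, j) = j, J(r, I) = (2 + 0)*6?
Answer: 10428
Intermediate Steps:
J(r, I) = 12 (J(r, I) = 2*6 = 12)
u(Z) = 42 + 2*Z**2 (u(Z) = ((Z**2 + Z**2) - 40) + 82 = (2*Z**2 - 40) + 82 = (-40 + 2*Z**2) + 82 = 42 + 2*Z**2)
u(72) - v(c(J(-4, 1)), -18) = (42 + 2*72**2) - 1*(-18) = (42 + 2*5184) + 18 = (42 + 10368) + 18 = 10410 + 18 = 10428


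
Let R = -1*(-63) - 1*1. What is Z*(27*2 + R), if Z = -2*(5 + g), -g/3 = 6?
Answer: 3016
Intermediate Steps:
g = -18 (g = -3*6 = -18)
R = 62 (R = 63 - 1 = 62)
Z = 26 (Z = -2*(5 - 18) = -2*(-13) = 26)
Z*(27*2 + R) = 26*(27*2 + 62) = 26*(54 + 62) = 26*116 = 3016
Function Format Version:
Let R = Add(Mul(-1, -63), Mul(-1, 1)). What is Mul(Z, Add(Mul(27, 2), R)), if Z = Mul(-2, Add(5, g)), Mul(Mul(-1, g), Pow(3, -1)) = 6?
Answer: 3016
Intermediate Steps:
g = -18 (g = Mul(-3, 6) = -18)
R = 62 (R = Add(63, -1) = 62)
Z = 26 (Z = Mul(-2, Add(5, -18)) = Mul(-2, -13) = 26)
Mul(Z, Add(Mul(27, 2), R)) = Mul(26, Add(Mul(27, 2), 62)) = Mul(26, Add(54, 62)) = Mul(26, 116) = 3016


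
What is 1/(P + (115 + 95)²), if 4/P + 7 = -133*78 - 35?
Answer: 2604/114836399 ≈ 2.2676e-5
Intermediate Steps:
P = -1/2604 (P = 4/(-7 + (-133*78 - 35)) = 4/(-7 + (-10374 - 35)) = 4/(-7 - 10409) = 4/(-10416) = 4*(-1/10416) = -1/2604 ≈ -0.00038402)
1/(P + (115 + 95)²) = 1/(-1/2604 + (115 + 95)²) = 1/(-1/2604 + 210²) = 1/(-1/2604 + 44100) = 1/(114836399/2604) = 2604/114836399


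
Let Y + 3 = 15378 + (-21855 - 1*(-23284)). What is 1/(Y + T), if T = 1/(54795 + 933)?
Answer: 55728/936453313 ≈ 5.9510e-5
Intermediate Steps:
Y = 16804 (Y = -3 + (15378 + (-21855 - 1*(-23284))) = -3 + (15378 + (-21855 + 23284)) = -3 + (15378 + 1429) = -3 + 16807 = 16804)
T = 1/55728 ≈ 1.7944e-5
1/(Y + T) = 1/(16804 + 1/55728) = 1/(936453313/55728) = 55728/936453313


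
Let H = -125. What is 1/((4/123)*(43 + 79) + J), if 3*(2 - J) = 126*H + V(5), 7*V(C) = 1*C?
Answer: 861/4525183 ≈ 0.00019027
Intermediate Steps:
V(C) = C/7 (V(C) = (1*C)/7 = C/7)
J = 110287/21 (J = 2 - (126*(-125) + (⅐)*5)/3 = 2 - (-15750 + 5/7)/3 = 2 - ⅓*(-110245/7) = 2 + 110245/21 = 110287/21 ≈ 5251.8)
1/((4/123)*(43 + 79) + J) = 1/((4/123)*(43 + 79) + 110287/21) = 1/((4*(1/123))*122 + 110287/21) = 1/((4/123)*122 + 110287/21) = 1/(488/123 + 110287/21) = 1/(4525183/861) = 861/4525183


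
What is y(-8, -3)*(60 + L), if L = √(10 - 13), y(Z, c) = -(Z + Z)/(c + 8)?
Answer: 192 + 16*I*√3/5 ≈ 192.0 + 5.5426*I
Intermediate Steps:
y(Z, c) = -2*Z/(8 + c)
L = I*√3 (L = √(-3) = I*√3 ≈ 1.732*I)
y(-8, -3)*(60 + L) = (-2*(-8)/(8 - 3))*(60 + I*√3) = (-2*(-8)/5)*(60 + I*√3) = (-2*(-8)*⅕)*(60 + I*√3) = 16*(60 + I*√3)/5 = 192 + 16*I*√3/5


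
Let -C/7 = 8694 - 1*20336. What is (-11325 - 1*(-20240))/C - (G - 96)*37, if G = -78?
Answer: 524667287/81494 ≈ 6438.1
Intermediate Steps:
C = 81494 (C = -7*(8694 - 1*20336) = -7*(8694 - 20336) = -7*(-11642) = 81494)
(-11325 - 1*(-20240))/C - (G - 96)*37 = (-11325 - 1*(-20240))/81494 - (-78 - 96)*37 = (-11325 + 20240)*(1/81494) - (-174)*37 = 8915*(1/81494) - 1*(-6438) = 8915/81494 + 6438 = 524667287/81494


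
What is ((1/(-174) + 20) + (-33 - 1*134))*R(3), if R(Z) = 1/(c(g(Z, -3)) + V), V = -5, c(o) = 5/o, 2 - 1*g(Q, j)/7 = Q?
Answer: 179053/6960 ≈ 25.726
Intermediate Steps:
g(Q, j) = 14 - 7*Q
R(Z) = 1/(-5 + 5/(14 - 7*Z)) (R(Z) = 1/(5/(14 - 7*Z) - 5) = 1/(-5 + 5/(14 - 7*Z)))
((1/(-174) + 20) + (-33 - 1*134))*R(3) = ((1/(-174) + 20) + (-33 - 1*134))*(7*(2 - 1*3)/(5*(-13 + 7*3))) = ((-1/174 + 20) + (-33 - 134))*(7*(2 - 3)/(5*(-13 + 21))) = (3479/174 - 167)*((7/5)*(-1)/8) = -179053*(-1)/(870*8) = -25579/174*(-7/40) = 179053/6960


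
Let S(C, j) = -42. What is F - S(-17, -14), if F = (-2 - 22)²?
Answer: 618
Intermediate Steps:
F = 576 (F = (-24)² = 576)
F - S(-17, -14) = 576 - 1*(-42) = 576 + 42 = 618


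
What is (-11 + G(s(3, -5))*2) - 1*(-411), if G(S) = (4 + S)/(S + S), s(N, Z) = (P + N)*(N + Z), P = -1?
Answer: 400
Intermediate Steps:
s(N, Z) = (-1 + N)*(N + Z)
G(S) = (4 + S)/(2*S) (G(S) = (4 + S)/((2*S)) = (4 + S)*(1/(2*S)) = (4 + S)/(2*S))
(-11 + G(s(3, -5))*2) - 1*(-411) = (-11 + ((4 + (3² - 1*3 - 1*(-5) + 3*(-5)))/(2*(3² - 1*3 - 1*(-5) + 3*(-5))))*2) - 1*(-411) = (-11 + ((4 + (9 - 3 + 5 - 15))/(2*(9 - 3 + 5 - 15)))*2) + 411 = (-11 + ((½)*(4 - 4)/(-4))*2) + 411 = (-11 + ((½)*(-¼)*0)*2) + 411 = (-11 + 0*2) + 411 = (-11 + 0) + 411 = -11 + 411 = 400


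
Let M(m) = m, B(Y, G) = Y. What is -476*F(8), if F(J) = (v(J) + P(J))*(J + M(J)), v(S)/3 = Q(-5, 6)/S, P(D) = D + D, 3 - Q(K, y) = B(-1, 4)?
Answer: -133280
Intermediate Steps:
Q(K, y) = 4 (Q(K, y) = 3 - 1*(-1) = 3 + 1 = 4)
P(D) = 2*D
v(S) = 12/S (v(S) = 3*(4/S) = 12/S)
F(J) = 2*J*(2*J + 12/J) (F(J) = (12/J + 2*J)*(J + J) = (2*J + 12/J)*(2*J) = 2*J*(2*J + 12/J))
-476*F(8) = -476*(24 + 4*8**2) = -476*(24 + 4*64) = -476*(24 + 256) = -476*280 = -133280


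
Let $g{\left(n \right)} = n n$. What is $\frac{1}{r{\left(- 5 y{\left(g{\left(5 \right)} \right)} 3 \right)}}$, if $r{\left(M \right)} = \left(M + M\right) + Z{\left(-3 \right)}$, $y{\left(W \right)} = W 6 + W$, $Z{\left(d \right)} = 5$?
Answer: $- \frac{1}{5245} \approx -0.00019066$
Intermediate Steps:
$g{\left(n \right)} = n^{2}$
$y{\left(W \right)} = 7 W$ ($y{\left(W \right)} = 6 W + W = 7 W$)
$r{\left(M \right)} = 5 + 2 M$ ($r{\left(M \right)} = \left(M + M\right) + 5 = 2 M + 5 = 5 + 2 M$)
$\frac{1}{r{\left(- 5 y{\left(g{\left(5 \right)} \right)} 3 \right)}} = \frac{1}{5 + 2 - 5 \cdot 7 \cdot 5^{2} \cdot 3} = \frac{1}{5 + 2 - 5 \cdot 7 \cdot 25 \cdot 3} = \frac{1}{5 + 2 \left(-5\right) 175 \cdot 3} = \frac{1}{5 + 2 \left(\left(-875\right) 3\right)} = \frac{1}{5 + 2 \left(-2625\right)} = \frac{1}{5 - 5250} = \frac{1}{-5245} = - \frac{1}{5245}$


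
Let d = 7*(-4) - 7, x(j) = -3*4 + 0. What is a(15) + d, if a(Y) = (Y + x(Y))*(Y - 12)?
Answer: -26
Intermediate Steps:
x(j) = -12 (x(j) = -12 + 0 = -12)
a(Y) = (-12 + Y)**2 (a(Y) = (Y - 12)*(Y - 12) = (-12 + Y)*(-12 + Y) = (-12 + Y)**2)
d = -35 (d = -28 - 7 = -35)
a(15) + d = (144 + 15**2 - 24*15) - 35 = (144 + 225 - 360) - 35 = 9 - 35 = -26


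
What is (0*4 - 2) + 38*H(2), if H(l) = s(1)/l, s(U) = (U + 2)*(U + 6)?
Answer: 397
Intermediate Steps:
s(U) = (2 + U)*(6 + U)
H(l) = 21/l (H(l) = (12 + 1² + 8*1)/l = (12 + 1 + 8)/l = 21/l)
(0*4 - 2) + 38*H(2) = (0*4 - 2) + 38*(21/2) = (0 - 2) + 38*(21*(½)) = -2 + 38*(21/2) = -2 + 399 = 397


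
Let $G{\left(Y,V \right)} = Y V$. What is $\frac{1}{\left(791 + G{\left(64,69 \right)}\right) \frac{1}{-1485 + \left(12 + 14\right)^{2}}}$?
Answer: $- \frac{809}{5207} \approx -0.15537$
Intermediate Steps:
$G{\left(Y,V \right)} = V Y$
$\frac{1}{\left(791 + G{\left(64,69 \right)}\right) \frac{1}{-1485 + \left(12 + 14\right)^{2}}} = \frac{1}{\left(791 + 69 \cdot 64\right) \frac{1}{-1485 + \left(12 + 14\right)^{2}}} = \frac{1}{\left(791 + 4416\right) \frac{1}{-1485 + 26^{2}}} = \frac{1}{5207 \frac{1}{-1485 + 676}} = \frac{1}{5207 \frac{1}{-809}} = \frac{1}{5207 \left(- \frac{1}{809}\right)} = \frac{1}{- \frac{5207}{809}} = - \frac{809}{5207}$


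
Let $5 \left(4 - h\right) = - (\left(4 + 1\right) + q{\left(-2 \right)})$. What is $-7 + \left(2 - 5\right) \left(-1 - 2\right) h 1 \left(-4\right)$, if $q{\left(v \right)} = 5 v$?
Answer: $-115$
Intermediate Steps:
$h = 3$ ($h = 4 - \frac{\left(-1\right) \left(\left(4 + 1\right) + 5 \left(-2\right)\right)}{5} = 4 - \frac{\left(-1\right) \left(5 - 10\right)}{5} = 4 - \frac{\left(-1\right) \left(-5\right)}{5} = 4 - 1 = 3$)
$-7 + \left(2 - 5\right) \left(-1 - 2\right) h 1 \left(-4\right) = -7 + \left(2 - 5\right) \left(-1 - 2\right) 3 \cdot 1 \left(-4\right) = -7 + \left(-3\right) \left(-3\right) 3 \left(-4\right) = -7 + 9 \cdot 3 \left(-4\right) = -7 + 27 \left(-4\right) = -7 - 108 = -115$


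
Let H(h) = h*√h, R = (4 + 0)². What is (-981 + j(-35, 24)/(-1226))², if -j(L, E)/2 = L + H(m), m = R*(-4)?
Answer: 361667264400/375769 + 615821312*I/375769 ≈ 9.6247e+5 + 1638.8*I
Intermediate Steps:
R = 16 (R = 4² = 16)
m = -64 (m = 16*(-4) = -64)
H(h) = h^(3/2)
j(L, E) = -2*L + 1024*I (j(L, E) = -2*(L + (-64)^(3/2)) = -2*(L - 512*I) = -2*L + 1024*I)
(-981 + j(-35, 24)/(-1226))² = (-981 + (-2*(-35) + 1024*I)/(-1226))² = (-981 + (70 + 1024*I)*(-1/1226))² = (-981 + (-35/613 - 512*I/613))² = (-601388/613 - 512*I/613)²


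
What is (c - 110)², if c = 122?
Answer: 144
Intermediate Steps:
(c - 110)² = (122 - 110)² = 12² = 144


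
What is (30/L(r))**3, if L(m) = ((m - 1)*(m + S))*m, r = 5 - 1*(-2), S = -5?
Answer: 125/2744 ≈ 0.045554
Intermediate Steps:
r = 7 (r = 5 + 2 = 7)
L(m) = m*(-1 + m)*(-5 + m) (L(m) = ((m - 1)*(m - 5))*m = ((-1 + m)*(-5 + m))*m = m*(-1 + m)*(-5 + m))
(30/L(r))**3 = (30/((7*(5 + 7**2 - 6*7))))**3 = (30/((7*(5 + 49 - 42))))**3 = (30/((7*12)))**3 = (30/84)**3 = (30*(1/84))**3 = (5/14)**3 = 125/2744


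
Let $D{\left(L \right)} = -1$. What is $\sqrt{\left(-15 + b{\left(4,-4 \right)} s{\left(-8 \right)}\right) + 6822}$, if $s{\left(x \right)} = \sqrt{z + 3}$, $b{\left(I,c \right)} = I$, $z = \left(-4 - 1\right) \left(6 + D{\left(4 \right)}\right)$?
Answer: $\sqrt{6807 + 4 i \sqrt{22}} \approx 82.505 + 0.114 i$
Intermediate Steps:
$z = -25$ ($z = \left(-4 - 1\right) \left(6 - 1\right) = \left(-5\right) 5 = -25$)
$s{\left(x \right)} = i \sqrt{22}$ ($s{\left(x \right)} = \sqrt{-25 + 3} = \sqrt{-22} = i \sqrt{22}$)
$\sqrt{\left(-15 + b{\left(4,-4 \right)} s{\left(-8 \right)}\right) + 6822} = \sqrt{\left(-15 + 4 i \sqrt{22}\right) + 6822} = \sqrt{6807 + 4 i \sqrt{22}}$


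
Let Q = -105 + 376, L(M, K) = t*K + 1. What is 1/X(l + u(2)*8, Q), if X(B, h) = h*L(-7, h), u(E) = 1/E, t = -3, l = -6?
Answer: -1/220052 ≈ -4.5444e-6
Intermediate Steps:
L(M, K) = 1 - 3*K (L(M, K) = -3*K + 1 = 1 - 3*K)
u(E) = 1/E
Q = 271
X(B, h) = h*(1 - 3*h)
1/X(l + u(2)*8, Q) = 1/(271*(1 - 3*271)) = 1/(271*(1 - 813)) = 1/(271*(-812)) = 1/(-220052) = -1/220052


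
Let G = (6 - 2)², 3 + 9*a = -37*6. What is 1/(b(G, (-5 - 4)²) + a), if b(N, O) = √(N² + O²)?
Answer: 25/6192 + √6817/6192 ≈ 0.017372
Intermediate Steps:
a = -25 (a = -⅓ + (-37*6)/9 = -⅓ + (⅑)*(-222) = -⅓ - 74/3 = -25)
G = 16 (G = 4² = 16)
1/(b(G, (-5 - 4)²) + a) = 1/(√(16² + ((-5 - 4)²)²) - 25) = 1/(√(256 + ((-9)²)²) - 25) = 1/(√(256 + 81²) - 25) = 1/(√(256 + 6561) - 25) = 1/(√6817 - 25) = 1/(-25 + √6817)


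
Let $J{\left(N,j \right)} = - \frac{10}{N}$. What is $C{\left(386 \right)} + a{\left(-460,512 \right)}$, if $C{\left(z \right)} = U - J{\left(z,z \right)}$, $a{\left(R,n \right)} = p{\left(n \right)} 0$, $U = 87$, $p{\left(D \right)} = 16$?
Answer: $\frac{16796}{193} \approx 87.026$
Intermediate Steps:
$a{\left(R,n \right)} = 0$ ($a{\left(R,n \right)} = 16 \cdot 0 = 0$)
$C{\left(z \right)} = 87 + \frac{10}{z}$ ($C{\left(z \right)} = 87 - - \frac{10}{z} = 87 + \frac{10}{z}$)
$C{\left(386 \right)} + a{\left(-460,512 \right)} = \left(87 + \frac{10}{386}\right) + 0 = \left(87 + 10 \cdot \frac{1}{386}\right) + 0 = \left(87 + \frac{5}{193}\right) + 0 = \frac{16796}{193} + 0 = \frac{16796}{193}$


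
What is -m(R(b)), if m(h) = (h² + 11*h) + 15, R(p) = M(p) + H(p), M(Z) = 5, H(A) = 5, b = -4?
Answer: -225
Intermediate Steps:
R(p) = 10 (R(p) = 5 + 5 = 10)
m(h) = 15 + h² + 11*h
-m(R(b)) = -(15 + 10² + 11*10) = -(15 + 100 + 110) = -1*225 = -225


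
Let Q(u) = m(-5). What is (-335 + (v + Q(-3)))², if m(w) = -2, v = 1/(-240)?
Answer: 6541736161/57600 ≈ 1.1357e+5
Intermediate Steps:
v = -1/240 ≈ -0.0041667
Q(u) = -2
(-335 + (v + Q(-3)))² = (-335 + (-1/240 - 2))² = (-335 - 481/240)² = (-80881/240)² = 6541736161/57600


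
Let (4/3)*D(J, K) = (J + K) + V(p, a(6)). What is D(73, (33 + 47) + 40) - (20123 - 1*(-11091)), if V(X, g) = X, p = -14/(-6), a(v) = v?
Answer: -62135/2 ≈ -31068.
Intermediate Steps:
p = 7/3 (p = -14*(-1/6) = 7/3 ≈ 2.3333)
D(J, K) = 7/4 + 3*J/4 + 3*K/4 (D(J, K) = 3*((J + K) + 7/3)/4 = 3*(7/3 + J + K)/4 = 7/4 + 3*J/4 + 3*K/4)
D(73, (33 + 47) + 40) - (20123 - 1*(-11091)) = (7/4 + (3/4)*73 + 3*((33 + 47) + 40)/4) - (20123 - 1*(-11091)) = (7/4 + 219/4 + 3*(80 + 40)/4) - (20123 + 11091) = (7/4 + 219/4 + (3/4)*120) - 1*31214 = (7/4 + 219/4 + 90) - 31214 = 293/2 - 31214 = -62135/2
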